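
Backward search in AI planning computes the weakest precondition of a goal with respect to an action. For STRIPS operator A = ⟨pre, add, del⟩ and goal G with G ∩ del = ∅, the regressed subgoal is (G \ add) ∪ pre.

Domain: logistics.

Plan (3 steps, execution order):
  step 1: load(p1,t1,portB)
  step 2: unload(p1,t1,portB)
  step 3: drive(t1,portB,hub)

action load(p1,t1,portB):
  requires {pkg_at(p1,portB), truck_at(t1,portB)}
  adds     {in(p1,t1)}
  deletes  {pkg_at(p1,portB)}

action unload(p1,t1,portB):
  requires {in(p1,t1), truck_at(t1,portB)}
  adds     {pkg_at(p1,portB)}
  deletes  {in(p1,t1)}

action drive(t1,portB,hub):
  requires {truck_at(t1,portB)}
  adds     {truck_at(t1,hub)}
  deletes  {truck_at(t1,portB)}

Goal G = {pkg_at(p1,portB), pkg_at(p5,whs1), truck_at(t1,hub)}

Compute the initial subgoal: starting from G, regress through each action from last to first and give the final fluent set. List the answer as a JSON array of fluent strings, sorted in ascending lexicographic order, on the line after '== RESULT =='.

Regress step by step:
  through step 3 (drive(t1,portB,hub)): drop {truck_at(t1,hub)}, keep {pkg_at(p1,portB), pkg_at(p5,whs1)}, require {truck_at(t1,portB)}
    → {pkg_at(p1,portB), pkg_at(p5,whs1), truck_at(t1,portB)}
  through step 2 (unload(p1,t1,portB)): drop {pkg_at(p1,portB)}, keep {pkg_at(p5,whs1), truck_at(t1,portB)}, require {in(p1,t1), truck_at(t1,portB)}
    → {in(p1,t1), pkg_at(p5,whs1), truck_at(t1,portB)}
  through step 1 (load(p1,t1,portB)): drop {in(p1,t1)}, keep {pkg_at(p5,whs1), truck_at(t1,portB)}, require {pkg_at(p1,portB), truck_at(t1,portB)}
    → {pkg_at(p1,portB), pkg_at(p5,whs1), truck_at(t1,portB)}

== RESULT ==
["pkg_at(p1,portB)", "pkg_at(p5,whs1)", "truck_at(t1,portB)"]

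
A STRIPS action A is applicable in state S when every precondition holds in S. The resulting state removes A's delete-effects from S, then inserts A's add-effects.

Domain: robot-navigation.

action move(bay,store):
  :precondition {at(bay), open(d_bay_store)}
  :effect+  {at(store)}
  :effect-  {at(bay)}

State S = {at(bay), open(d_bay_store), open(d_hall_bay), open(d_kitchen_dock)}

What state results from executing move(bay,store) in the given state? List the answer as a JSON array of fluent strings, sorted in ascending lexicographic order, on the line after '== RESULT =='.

Progress:
  pre ⊆ S: {at(bay), open(d_bay_store)} ⊆ S  — applicable
  S \ del = {open(d_bay_store), open(d_hall_bay), open(d_kitchen_dock)}
  ∪ add   = {at(store), open(d_bay_store), open(d_hall_bay), open(d_kitchen_dock)}

== RESULT ==
["at(store)", "open(d_bay_store)", "open(d_hall_bay)", "open(d_kitchen_dock)"]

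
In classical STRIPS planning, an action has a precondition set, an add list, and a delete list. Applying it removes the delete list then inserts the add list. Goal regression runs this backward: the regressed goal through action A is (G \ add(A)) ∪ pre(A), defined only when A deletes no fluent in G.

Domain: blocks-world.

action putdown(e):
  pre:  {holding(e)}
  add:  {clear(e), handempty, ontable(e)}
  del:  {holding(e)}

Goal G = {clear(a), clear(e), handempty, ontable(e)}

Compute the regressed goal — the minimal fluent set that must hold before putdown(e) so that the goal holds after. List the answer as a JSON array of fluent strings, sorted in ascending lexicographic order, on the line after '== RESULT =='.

Regress:
  G ∩ del = {}  (empty — regression defined)
  G \ add = {clear(a), clear(e), handempty, ontable(e)} \ {clear(e), handempty, ontable(e)} = {clear(a)}
  ∪ pre   = {clear(a)} ∪ {holding(e)}
          = {clear(a), holding(e)}

== RESULT ==
["clear(a)", "holding(e)"]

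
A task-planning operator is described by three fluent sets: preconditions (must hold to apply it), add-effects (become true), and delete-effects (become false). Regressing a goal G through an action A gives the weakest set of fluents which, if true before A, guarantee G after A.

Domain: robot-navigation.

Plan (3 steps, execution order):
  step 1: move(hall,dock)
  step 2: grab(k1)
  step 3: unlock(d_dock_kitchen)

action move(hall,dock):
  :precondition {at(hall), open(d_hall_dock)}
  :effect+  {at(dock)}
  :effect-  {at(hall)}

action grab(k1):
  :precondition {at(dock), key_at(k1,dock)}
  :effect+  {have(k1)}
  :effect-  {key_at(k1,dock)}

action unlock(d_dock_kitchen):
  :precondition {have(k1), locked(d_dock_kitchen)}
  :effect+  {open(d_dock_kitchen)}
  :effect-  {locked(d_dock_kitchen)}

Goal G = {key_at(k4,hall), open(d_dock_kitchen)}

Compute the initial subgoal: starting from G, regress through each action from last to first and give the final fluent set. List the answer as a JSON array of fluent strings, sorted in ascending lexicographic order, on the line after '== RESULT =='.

Regress step by step:
  through step 3 (unlock(d_dock_kitchen)): drop {open(d_dock_kitchen)}, keep {key_at(k4,hall)}, require {have(k1), locked(d_dock_kitchen)}
    → {have(k1), key_at(k4,hall), locked(d_dock_kitchen)}
  through step 2 (grab(k1)): drop {have(k1)}, keep {key_at(k4,hall), locked(d_dock_kitchen)}, require {at(dock), key_at(k1,dock)}
    → {at(dock), key_at(k1,dock), key_at(k4,hall), locked(d_dock_kitchen)}
  through step 1 (move(hall,dock)): drop {at(dock)}, keep {key_at(k1,dock), key_at(k4,hall), locked(d_dock_kitchen)}, require {at(hall), open(d_hall_dock)}
    → {at(hall), key_at(k1,dock), key_at(k4,hall), locked(d_dock_kitchen), open(d_hall_dock)}

== RESULT ==
["at(hall)", "key_at(k1,dock)", "key_at(k4,hall)", "locked(d_dock_kitchen)", "open(d_hall_dock)"]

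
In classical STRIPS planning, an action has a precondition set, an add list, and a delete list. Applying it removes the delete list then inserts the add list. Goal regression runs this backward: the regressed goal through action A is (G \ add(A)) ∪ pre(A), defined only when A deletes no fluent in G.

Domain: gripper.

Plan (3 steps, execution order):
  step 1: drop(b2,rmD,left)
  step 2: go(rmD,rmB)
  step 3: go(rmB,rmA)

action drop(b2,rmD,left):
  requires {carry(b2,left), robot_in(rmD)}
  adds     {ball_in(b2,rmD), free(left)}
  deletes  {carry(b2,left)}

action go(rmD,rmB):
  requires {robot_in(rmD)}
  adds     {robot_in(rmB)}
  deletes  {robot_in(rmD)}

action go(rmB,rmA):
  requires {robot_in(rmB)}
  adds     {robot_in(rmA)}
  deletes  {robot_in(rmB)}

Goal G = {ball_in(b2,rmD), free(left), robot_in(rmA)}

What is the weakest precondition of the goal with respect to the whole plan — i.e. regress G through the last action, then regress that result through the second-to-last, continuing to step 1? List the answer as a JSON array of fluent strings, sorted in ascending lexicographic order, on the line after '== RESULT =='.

Regress step by step:
  through step 3 (go(rmB,rmA)): drop {robot_in(rmA)}, keep {ball_in(b2,rmD), free(left)}, require {robot_in(rmB)}
    → {ball_in(b2,rmD), free(left), robot_in(rmB)}
  through step 2 (go(rmD,rmB)): drop {robot_in(rmB)}, keep {ball_in(b2,rmD), free(left)}, require {robot_in(rmD)}
    → {ball_in(b2,rmD), free(left), robot_in(rmD)}
  through step 1 (drop(b2,rmD,left)): drop {ball_in(b2,rmD), free(left)}, keep {robot_in(rmD)}, require {carry(b2,left), robot_in(rmD)}
    → {carry(b2,left), robot_in(rmD)}

== RESULT ==
["carry(b2,left)", "robot_in(rmD)"]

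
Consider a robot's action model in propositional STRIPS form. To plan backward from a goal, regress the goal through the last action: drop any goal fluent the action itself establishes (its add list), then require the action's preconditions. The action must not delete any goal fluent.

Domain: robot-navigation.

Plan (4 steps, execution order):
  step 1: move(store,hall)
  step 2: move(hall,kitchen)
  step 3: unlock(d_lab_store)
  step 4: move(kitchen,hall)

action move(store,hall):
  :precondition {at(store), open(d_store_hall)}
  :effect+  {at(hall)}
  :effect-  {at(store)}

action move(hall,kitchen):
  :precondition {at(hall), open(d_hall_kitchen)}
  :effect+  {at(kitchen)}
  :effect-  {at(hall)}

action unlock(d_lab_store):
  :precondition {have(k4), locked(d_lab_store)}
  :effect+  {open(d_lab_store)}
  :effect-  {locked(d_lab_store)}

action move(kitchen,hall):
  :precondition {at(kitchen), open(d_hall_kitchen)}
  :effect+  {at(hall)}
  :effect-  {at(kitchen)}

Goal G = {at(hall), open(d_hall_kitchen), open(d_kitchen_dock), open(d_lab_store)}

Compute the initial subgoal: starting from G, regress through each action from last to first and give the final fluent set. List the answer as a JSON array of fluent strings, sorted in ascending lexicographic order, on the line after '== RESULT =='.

Work backward from the goal:
  through step 4 (move(kitchen,hall)): drop {at(hall)}, keep {open(d_hall_kitchen), open(d_kitchen_dock), open(d_lab_store)}, require {at(kitchen), open(d_hall_kitchen)}
    → {at(kitchen), open(d_hall_kitchen), open(d_kitchen_dock), open(d_lab_store)}
  through step 3 (unlock(d_lab_store)): drop {open(d_lab_store)}, keep {at(kitchen), open(d_hall_kitchen), open(d_kitchen_dock)}, require {have(k4), locked(d_lab_store)}
    → {at(kitchen), have(k4), locked(d_lab_store), open(d_hall_kitchen), open(d_kitchen_dock)}
  through step 2 (move(hall,kitchen)): drop {at(kitchen)}, keep {have(k4), locked(d_lab_store), open(d_hall_kitchen), open(d_kitchen_dock)}, require {at(hall), open(d_hall_kitchen)}
    → {at(hall), have(k4), locked(d_lab_store), open(d_hall_kitchen), open(d_kitchen_dock)}
  through step 1 (move(store,hall)): drop {at(hall)}, keep {have(k4), locked(d_lab_store), open(d_hall_kitchen), open(d_kitchen_dock)}, require {at(store), open(d_store_hall)}
    → {at(store), have(k4), locked(d_lab_store), open(d_hall_kitchen), open(d_kitchen_dock), open(d_store_hall)}

== RESULT ==
["at(store)", "have(k4)", "locked(d_lab_store)", "open(d_hall_kitchen)", "open(d_kitchen_dock)", "open(d_store_hall)"]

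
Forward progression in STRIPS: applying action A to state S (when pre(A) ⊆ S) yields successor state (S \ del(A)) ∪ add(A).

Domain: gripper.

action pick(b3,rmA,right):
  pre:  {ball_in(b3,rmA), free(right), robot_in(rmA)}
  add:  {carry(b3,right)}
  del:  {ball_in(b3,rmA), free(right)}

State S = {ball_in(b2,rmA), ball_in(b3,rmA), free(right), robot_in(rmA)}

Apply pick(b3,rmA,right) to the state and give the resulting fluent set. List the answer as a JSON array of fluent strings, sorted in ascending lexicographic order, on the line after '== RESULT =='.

Progress:
  pre ⊆ S: {ball_in(b3,rmA), free(right), robot_in(rmA)} ⊆ S  — applicable
  S \ del = {ball_in(b2,rmA), robot_in(rmA)}
  ∪ add   = {ball_in(b2,rmA), carry(b3,right), robot_in(rmA)}

== RESULT ==
["ball_in(b2,rmA)", "carry(b3,right)", "robot_in(rmA)"]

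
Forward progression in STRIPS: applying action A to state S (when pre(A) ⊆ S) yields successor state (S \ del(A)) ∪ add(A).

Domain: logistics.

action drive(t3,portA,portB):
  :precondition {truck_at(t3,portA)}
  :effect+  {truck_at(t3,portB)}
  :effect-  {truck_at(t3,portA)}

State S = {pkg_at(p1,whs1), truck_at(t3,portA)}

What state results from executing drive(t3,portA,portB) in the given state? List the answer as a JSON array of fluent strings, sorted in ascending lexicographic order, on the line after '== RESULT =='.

Progress:
  pre ⊆ S: {truck_at(t3,portA)} ⊆ S  — applicable
  S \ del = {pkg_at(p1,whs1)}
  ∪ add   = {pkg_at(p1,whs1), truck_at(t3,portB)}

== RESULT ==
["pkg_at(p1,whs1)", "truck_at(t3,portB)"]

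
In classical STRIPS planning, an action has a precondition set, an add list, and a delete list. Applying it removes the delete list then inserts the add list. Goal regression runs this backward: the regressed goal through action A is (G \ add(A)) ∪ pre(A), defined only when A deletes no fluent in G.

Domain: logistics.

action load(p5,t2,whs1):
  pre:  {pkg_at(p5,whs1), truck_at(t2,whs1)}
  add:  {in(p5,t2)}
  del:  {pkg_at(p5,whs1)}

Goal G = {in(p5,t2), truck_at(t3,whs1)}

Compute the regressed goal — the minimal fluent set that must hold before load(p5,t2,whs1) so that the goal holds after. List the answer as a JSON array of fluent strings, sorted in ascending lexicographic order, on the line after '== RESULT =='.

Regress:
  G ∩ del = {}  (empty — regression defined)
  G \ add = {in(p5,t2), truck_at(t3,whs1)} \ {in(p5,t2)} = {truck_at(t3,whs1)}
  ∪ pre   = {truck_at(t3,whs1)} ∪ {pkg_at(p5,whs1), truck_at(t2,whs1)}
          = {pkg_at(p5,whs1), truck_at(t2,whs1), truck_at(t3,whs1)}

== RESULT ==
["pkg_at(p5,whs1)", "truck_at(t2,whs1)", "truck_at(t3,whs1)"]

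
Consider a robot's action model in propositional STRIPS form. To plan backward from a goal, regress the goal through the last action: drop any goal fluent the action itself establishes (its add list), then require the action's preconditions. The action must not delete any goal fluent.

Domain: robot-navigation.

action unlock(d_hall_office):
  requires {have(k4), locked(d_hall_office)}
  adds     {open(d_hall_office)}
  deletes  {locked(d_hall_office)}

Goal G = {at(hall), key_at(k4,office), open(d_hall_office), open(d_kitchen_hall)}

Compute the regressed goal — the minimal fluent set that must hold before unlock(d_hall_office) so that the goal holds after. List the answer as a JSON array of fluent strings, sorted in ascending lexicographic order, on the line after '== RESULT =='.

Regress:
  G ∩ del = {}  (empty — regression defined)
  G \ add = {at(hall), key_at(k4,office), open(d_hall_office), open(d_kitchen_hall)} \ {open(d_hall_office)} = {at(hall), key_at(k4,office), open(d_kitchen_hall)}
  ∪ pre   = {at(hall), key_at(k4,office), open(d_kitchen_hall)} ∪ {have(k4), locked(d_hall_office)}
          = {at(hall), have(k4), key_at(k4,office), locked(d_hall_office), open(d_kitchen_hall)}

== RESULT ==
["at(hall)", "have(k4)", "key_at(k4,office)", "locked(d_hall_office)", "open(d_kitchen_hall)"]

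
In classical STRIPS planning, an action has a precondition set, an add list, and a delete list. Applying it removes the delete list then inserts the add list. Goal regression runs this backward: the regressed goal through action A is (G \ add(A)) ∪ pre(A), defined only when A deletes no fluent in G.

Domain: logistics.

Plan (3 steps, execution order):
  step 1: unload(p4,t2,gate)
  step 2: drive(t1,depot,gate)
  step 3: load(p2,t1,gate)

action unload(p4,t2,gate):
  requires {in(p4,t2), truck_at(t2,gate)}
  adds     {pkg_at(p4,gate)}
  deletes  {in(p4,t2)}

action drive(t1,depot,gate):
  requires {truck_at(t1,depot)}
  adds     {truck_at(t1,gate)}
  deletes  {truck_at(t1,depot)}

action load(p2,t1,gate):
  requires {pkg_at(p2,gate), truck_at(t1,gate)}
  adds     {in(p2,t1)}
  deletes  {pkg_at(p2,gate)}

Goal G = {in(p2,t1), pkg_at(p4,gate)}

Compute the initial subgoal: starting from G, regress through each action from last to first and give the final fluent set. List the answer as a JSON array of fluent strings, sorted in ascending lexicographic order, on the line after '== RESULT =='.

Work backward from the goal:
  through step 3 (load(p2,t1,gate)): drop {in(p2,t1)}, keep {pkg_at(p4,gate)}, require {pkg_at(p2,gate), truck_at(t1,gate)}
    → {pkg_at(p2,gate), pkg_at(p4,gate), truck_at(t1,gate)}
  through step 2 (drive(t1,depot,gate)): drop {truck_at(t1,gate)}, keep {pkg_at(p2,gate), pkg_at(p4,gate)}, require {truck_at(t1,depot)}
    → {pkg_at(p2,gate), pkg_at(p4,gate), truck_at(t1,depot)}
  through step 1 (unload(p4,t2,gate)): drop {pkg_at(p4,gate)}, keep {pkg_at(p2,gate), truck_at(t1,depot)}, require {in(p4,t2), truck_at(t2,gate)}
    → {in(p4,t2), pkg_at(p2,gate), truck_at(t1,depot), truck_at(t2,gate)}

== RESULT ==
["in(p4,t2)", "pkg_at(p2,gate)", "truck_at(t1,depot)", "truck_at(t2,gate)"]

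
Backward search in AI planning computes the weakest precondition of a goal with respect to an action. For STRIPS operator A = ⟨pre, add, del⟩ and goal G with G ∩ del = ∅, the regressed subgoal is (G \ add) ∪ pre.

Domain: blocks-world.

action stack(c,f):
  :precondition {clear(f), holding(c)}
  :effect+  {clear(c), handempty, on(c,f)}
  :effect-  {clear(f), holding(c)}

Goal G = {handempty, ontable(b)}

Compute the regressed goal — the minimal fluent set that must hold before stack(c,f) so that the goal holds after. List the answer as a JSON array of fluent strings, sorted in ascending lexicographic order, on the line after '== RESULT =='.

Compute (G \ add) ∪ pre:
  G ∩ del = {}  (empty — regression defined)
  G \ add = {handempty, ontable(b)} \ {clear(c), handempty, on(c,f)} = {ontable(b)}
  ∪ pre   = {ontable(b)} ∪ {clear(f), holding(c)}
          = {clear(f), holding(c), ontable(b)}

== RESULT ==
["clear(f)", "holding(c)", "ontable(b)"]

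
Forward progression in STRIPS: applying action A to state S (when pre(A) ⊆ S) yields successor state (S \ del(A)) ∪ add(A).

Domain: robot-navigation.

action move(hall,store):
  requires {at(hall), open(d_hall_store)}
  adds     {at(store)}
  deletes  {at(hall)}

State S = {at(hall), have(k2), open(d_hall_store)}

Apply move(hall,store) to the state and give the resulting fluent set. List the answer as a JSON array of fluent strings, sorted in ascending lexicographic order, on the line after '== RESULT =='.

Progress:
  pre ⊆ S: {at(hall), open(d_hall_store)} ⊆ S  — applicable
  S \ del = {have(k2), open(d_hall_store)}
  ∪ add   = {at(store), have(k2), open(d_hall_store)}

== RESULT ==
["at(store)", "have(k2)", "open(d_hall_store)"]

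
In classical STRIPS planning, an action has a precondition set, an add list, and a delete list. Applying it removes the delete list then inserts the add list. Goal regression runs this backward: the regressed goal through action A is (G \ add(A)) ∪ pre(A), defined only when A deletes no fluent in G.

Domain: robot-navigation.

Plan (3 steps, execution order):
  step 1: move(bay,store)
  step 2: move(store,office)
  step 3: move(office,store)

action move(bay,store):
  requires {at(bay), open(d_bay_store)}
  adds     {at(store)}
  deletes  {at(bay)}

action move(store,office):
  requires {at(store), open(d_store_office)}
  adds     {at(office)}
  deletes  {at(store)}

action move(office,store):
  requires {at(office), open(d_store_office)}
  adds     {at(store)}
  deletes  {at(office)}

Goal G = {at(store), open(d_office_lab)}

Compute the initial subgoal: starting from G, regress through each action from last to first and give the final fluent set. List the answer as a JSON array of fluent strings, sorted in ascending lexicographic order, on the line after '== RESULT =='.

Regress step by step:
  through step 3 (move(office,store)): drop {at(store)}, keep {open(d_office_lab)}, require {at(office), open(d_store_office)}
    → {at(office), open(d_office_lab), open(d_store_office)}
  through step 2 (move(store,office)): drop {at(office)}, keep {open(d_office_lab), open(d_store_office)}, require {at(store), open(d_store_office)}
    → {at(store), open(d_office_lab), open(d_store_office)}
  through step 1 (move(bay,store)): drop {at(store)}, keep {open(d_office_lab), open(d_store_office)}, require {at(bay), open(d_bay_store)}
    → {at(bay), open(d_bay_store), open(d_office_lab), open(d_store_office)}

== RESULT ==
["at(bay)", "open(d_bay_store)", "open(d_office_lab)", "open(d_store_office)"]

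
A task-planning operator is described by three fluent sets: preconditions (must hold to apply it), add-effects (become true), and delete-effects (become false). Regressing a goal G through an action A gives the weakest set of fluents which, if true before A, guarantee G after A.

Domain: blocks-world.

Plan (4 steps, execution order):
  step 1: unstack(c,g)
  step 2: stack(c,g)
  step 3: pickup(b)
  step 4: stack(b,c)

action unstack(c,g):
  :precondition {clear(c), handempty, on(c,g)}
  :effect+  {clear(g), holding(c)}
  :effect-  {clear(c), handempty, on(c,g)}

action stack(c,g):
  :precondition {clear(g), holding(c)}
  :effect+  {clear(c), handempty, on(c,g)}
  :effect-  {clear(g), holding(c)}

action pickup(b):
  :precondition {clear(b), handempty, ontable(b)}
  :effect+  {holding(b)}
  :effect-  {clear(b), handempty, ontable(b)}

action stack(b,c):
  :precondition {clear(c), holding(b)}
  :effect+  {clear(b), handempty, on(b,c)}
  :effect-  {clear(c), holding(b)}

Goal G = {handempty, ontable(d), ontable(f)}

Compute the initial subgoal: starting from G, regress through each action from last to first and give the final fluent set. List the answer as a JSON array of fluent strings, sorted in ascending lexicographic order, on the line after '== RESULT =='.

Regress step by step:
  through step 4 (stack(b,c)): drop {handempty}, keep {ontable(d), ontable(f)}, require {clear(c), holding(b)}
    → {clear(c), holding(b), ontable(d), ontable(f)}
  through step 3 (pickup(b)): drop {holding(b)}, keep {clear(c), ontable(d), ontable(f)}, require {clear(b), handempty, ontable(b)}
    → {clear(b), clear(c), handempty, ontable(b), ontable(d), ontable(f)}
  through step 2 (stack(c,g)): drop {clear(c), handempty}, keep {clear(b), ontable(b), ontable(d), ontable(f)}, require {clear(g), holding(c)}
    → {clear(b), clear(g), holding(c), ontable(b), ontable(d), ontable(f)}
  through step 1 (unstack(c,g)): drop {clear(g), holding(c)}, keep {clear(b), ontable(b), ontable(d), ontable(f)}, require {clear(c), handempty, on(c,g)}
    → {clear(b), clear(c), handempty, on(c,g), ontable(b), ontable(d), ontable(f)}

== RESULT ==
["clear(b)", "clear(c)", "handempty", "on(c,g)", "ontable(b)", "ontable(d)", "ontable(f)"]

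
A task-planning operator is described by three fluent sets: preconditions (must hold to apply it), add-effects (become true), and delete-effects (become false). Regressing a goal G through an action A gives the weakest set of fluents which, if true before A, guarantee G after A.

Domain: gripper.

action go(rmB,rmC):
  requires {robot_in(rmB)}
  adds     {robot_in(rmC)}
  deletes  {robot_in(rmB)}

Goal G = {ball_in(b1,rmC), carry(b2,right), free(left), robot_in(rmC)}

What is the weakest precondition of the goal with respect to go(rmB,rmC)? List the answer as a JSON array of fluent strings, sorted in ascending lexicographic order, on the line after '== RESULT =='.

Compute (G \ add) ∪ pre:
  G ∩ del = {}  (empty — regression defined)
  G \ add = {ball_in(b1,rmC), carry(b2,right), free(left), robot_in(rmC)} \ {robot_in(rmC)} = {ball_in(b1,rmC), carry(b2,right), free(left)}
  ∪ pre   = {ball_in(b1,rmC), carry(b2,right), free(left)} ∪ {robot_in(rmB)}
          = {ball_in(b1,rmC), carry(b2,right), free(left), robot_in(rmB)}

== RESULT ==
["ball_in(b1,rmC)", "carry(b2,right)", "free(left)", "robot_in(rmB)"]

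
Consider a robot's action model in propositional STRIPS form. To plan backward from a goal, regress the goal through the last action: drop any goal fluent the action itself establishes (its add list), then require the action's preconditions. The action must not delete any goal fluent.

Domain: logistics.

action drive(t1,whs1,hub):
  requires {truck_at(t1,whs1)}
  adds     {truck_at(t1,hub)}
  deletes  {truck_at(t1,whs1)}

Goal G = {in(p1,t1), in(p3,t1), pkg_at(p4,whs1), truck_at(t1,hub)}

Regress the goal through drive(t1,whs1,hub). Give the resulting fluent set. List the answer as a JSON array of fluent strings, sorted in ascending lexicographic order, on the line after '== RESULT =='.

Compute (G \ add) ∪ pre:
  G ∩ del = {}  (empty — regression defined)
  G \ add = {in(p1,t1), in(p3,t1), pkg_at(p4,whs1), truck_at(t1,hub)} \ {truck_at(t1,hub)} = {in(p1,t1), in(p3,t1), pkg_at(p4,whs1)}
  ∪ pre   = {in(p1,t1), in(p3,t1), pkg_at(p4,whs1)} ∪ {truck_at(t1,whs1)}
          = {in(p1,t1), in(p3,t1), pkg_at(p4,whs1), truck_at(t1,whs1)}

== RESULT ==
["in(p1,t1)", "in(p3,t1)", "pkg_at(p4,whs1)", "truck_at(t1,whs1)"]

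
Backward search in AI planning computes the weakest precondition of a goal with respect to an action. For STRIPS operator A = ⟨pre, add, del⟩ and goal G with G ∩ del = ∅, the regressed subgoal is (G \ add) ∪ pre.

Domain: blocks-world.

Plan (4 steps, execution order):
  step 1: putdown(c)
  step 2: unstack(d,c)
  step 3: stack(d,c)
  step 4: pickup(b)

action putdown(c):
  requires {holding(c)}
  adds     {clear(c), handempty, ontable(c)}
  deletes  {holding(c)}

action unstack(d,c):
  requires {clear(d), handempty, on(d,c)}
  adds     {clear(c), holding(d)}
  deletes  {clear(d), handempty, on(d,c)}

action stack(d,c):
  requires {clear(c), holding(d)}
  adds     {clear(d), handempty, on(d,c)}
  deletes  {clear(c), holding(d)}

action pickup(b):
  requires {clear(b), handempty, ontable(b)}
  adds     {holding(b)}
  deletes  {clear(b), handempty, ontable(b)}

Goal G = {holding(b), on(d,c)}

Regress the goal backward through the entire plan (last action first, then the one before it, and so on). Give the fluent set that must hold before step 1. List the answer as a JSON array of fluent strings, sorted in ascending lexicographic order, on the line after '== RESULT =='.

Work backward from the goal:
  through step 4 (pickup(b)): drop {holding(b)}, keep {on(d,c)}, require {clear(b), handempty, ontable(b)}
    → {clear(b), handempty, on(d,c), ontable(b)}
  through step 3 (stack(d,c)): drop {handempty, on(d,c)}, keep {clear(b), ontable(b)}, require {clear(c), holding(d)}
    → {clear(b), clear(c), holding(d), ontable(b)}
  through step 2 (unstack(d,c)): drop {clear(c), holding(d)}, keep {clear(b), ontable(b)}, require {clear(d), handempty, on(d,c)}
    → {clear(b), clear(d), handempty, on(d,c), ontable(b)}
  through step 1 (putdown(c)): drop {handempty}, keep {clear(b), clear(d), on(d,c), ontable(b)}, require {holding(c)}
    → {clear(b), clear(d), holding(c), on(d,c), ontable(b)}

== RESULT ==
["clear(b)", "clear(d)", "holding(c)", "on(d,c)", "ontable(b)"]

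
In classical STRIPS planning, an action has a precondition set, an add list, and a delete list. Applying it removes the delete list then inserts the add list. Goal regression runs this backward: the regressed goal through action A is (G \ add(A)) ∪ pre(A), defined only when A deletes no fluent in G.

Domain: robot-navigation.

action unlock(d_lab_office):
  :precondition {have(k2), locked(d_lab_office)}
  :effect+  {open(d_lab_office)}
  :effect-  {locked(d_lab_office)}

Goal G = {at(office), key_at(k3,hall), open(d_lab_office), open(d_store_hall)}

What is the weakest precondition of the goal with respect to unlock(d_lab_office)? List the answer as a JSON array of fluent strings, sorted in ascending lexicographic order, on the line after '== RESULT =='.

Regress:
  G ∩ del = {}  (empty — regression defined)
  G \ add = {at(office), key_at(k3,hall), open(d_lab_office), open(d_store_hall)} \ {open(d_lab_office)} = {at(office), key_at(k3,hall), open(d_store_hall)}
  ∪ pre   = {at(office), key_at(k3,hall), open(d_store_hall)} ∪ {have(k2), locked(d_lab_office)}
          = {at(office), have(k2), key_at(k3,hall), locked(d_lab_office), open(d_store_hall)}

== RESULT ==
["at(office)", "have(k2)", "key_at(k3,hall)", "locked(d_lab_office)", "open(d_store_hall)"]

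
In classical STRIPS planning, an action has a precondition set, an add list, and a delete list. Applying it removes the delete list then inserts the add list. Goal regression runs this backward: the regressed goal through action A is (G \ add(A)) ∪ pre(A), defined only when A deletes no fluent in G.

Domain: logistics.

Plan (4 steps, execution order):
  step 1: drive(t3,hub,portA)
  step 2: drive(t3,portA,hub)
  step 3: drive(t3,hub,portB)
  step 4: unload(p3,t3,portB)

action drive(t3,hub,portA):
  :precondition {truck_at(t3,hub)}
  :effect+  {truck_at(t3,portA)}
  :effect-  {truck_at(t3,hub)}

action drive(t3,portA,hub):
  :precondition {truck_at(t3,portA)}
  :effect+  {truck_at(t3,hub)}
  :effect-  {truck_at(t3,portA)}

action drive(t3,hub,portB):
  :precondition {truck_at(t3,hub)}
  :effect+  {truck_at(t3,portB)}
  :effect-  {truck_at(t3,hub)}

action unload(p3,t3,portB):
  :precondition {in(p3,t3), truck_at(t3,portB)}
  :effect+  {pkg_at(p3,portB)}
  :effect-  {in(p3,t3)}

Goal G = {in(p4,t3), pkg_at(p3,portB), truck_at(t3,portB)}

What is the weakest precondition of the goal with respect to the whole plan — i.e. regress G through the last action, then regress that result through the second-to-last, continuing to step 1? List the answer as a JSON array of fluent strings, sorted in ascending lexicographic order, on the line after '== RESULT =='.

Work backward from the goal:
  through step 4 (unload(p3,t3,portB)): drop {pkg_at(p3,portB)}, keep {in(p4,t3), truck_at(t3,portB)}, require {in(p3,t3), truck_at(t3,portB)}
    → {in(p3,t3), in(p4,t3), truck_at(t3,portB)}
  through step 3 (drive(t3,hub,portB)): drop {truck_at(t3,portB)}, keep {in(p3,t3), in(p4,t3)}, require {truck_at(t3,hub)}
    → {in(p3,t3), in(p4,t3), truck_at(t3,hub)}
  through step 2 (drive(t3,portA,hub)): drop {truck_at(t3,hub)}, keep {in(p3,t3), in(p4,t3)}, require {truck_at(t3,portA)}
    → {in(p3,t3), in(p4,t3), truck_at(t3,portA)}
  through step 1 (drive(t3,hub,portA)): drop {truck_at(t3,portA)}, keep {in(p3,t3), in(p4,t3)}, require {truck_at(t3,hub)}
    → {in(p3,t3), in(p4,t3), truck_at(t3,hub)}

== RESULT ==
["in(p3,t3)", "in(p4,t3)", "truck_at(t3,hub)"]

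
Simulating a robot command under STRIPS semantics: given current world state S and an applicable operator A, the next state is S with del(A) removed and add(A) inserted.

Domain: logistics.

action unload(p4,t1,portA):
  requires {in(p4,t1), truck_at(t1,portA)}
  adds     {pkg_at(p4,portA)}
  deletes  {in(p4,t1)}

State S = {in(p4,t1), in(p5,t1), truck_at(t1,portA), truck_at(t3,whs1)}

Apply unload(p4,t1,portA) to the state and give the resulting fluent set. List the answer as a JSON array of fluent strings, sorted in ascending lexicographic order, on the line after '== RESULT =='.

Compute (S \ del) ∪ add:
  pre ⊆ S: {in(p4,t1), truck_at(t1,portA)} ⊆ S  — applicable
  S \ del = {in(p5,t1), truck_at(t1,portA), truck_at(t3,whs1)}
  ∪ add   = {in(p5,t1), pkg_at(p4,portA), truck_at(t1,portA), truck_at(t3,whs1)}

== RESULT ==
["in(p5,t1)", "pkg_at(p4,portA)", "truck_at(t1,portA)", "truck_at(t3,whs1)"]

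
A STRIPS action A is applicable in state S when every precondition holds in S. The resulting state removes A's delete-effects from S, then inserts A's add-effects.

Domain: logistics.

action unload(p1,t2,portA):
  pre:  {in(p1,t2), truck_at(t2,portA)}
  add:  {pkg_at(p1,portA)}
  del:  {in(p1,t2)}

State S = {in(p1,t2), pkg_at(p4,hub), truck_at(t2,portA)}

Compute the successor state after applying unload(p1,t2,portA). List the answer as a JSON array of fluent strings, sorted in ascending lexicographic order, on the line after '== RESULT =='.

Compute (S \ del) ∪ add:
  pre ⊆ S: {in(p1,t2), truck_at(t2,portA)} ⊆ S  — applicable
  S \ del = {pkg_at(p4,hub), truck_at(t2,portA)}
  ∪ add   = {pkg_at(p1,portA), pkg_at(p4,hub), truck_at(t2,portA)}

== RESULT ==
["pkg_at(p1,portA)", "pkg_at(p4,hub)", "truck_at(t2,portA)"]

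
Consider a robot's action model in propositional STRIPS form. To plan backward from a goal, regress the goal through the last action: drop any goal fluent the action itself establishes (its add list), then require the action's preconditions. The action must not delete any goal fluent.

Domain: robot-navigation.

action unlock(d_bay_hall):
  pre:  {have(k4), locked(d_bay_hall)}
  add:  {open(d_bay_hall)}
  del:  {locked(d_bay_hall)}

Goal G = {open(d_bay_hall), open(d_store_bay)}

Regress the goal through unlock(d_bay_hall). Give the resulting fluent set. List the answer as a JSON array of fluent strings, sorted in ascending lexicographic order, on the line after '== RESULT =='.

Compute (G \ add) ∪ pre:
  G ∩ del = {}  (empty — regression defined)
  G \ add = {open(d_bay_hall), open(d_store_bay)} \ {open(d_bay_hall)} = {open(d_store_bay)}
  ∪ pre   = {open(d_store_bay)} ∪ {have(k4), locked(d_bay_hall)}
          = {have(k4), locked(d_bay_hall), open(d_store_bay)}

== RESULT ==
["have(k4)", "locked(d_bay_hall)", "open(d_store_bay)"]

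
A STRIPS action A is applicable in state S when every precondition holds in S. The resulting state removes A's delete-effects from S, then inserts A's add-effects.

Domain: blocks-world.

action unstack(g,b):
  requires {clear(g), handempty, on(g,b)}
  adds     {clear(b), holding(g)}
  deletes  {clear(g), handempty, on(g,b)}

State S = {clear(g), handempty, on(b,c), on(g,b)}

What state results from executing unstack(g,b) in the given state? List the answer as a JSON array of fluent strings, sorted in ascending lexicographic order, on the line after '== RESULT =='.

Compute (S \ del) ∪ add:
  pre ⊆ S: {clear(g), handempty, on(g,b)} ⊆ S  — applicable
  S \ del = {on(b,c)}
  ∪ add   = {clear(b), holding(g), on(b,c)}

== RESULT ==
["clear(b)", "holding(g)", "on(b,c)"]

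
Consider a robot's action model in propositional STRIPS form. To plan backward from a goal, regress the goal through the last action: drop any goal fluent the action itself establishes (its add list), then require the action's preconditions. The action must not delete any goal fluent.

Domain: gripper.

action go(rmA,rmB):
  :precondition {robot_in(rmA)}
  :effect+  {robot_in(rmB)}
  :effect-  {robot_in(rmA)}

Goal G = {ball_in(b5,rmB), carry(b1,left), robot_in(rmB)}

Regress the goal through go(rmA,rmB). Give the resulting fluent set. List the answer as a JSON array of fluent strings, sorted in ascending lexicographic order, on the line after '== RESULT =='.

Compute (G \ add) ∪ pre:
  G ∩ del = {}  (empty — regression defined)
  G \ add = {ball_in(b5,rmB), carry(b1,left), robot_in(rmB)} \ {robot_in(rmB)} = {ball_in(b5,rmB), carry(b1,left)}
  ∪ pre   = {ball_in(b5,rmB), carry(b1,left)} ∪ {robot_in(rmA)}
          = {ball_in(b5,rmB), carry(b1,left), robot_in(rmA)}

== RESULT ==
["ball_in(b5,rmB)", "carry(b1,left)", "robot_in(rmA)"]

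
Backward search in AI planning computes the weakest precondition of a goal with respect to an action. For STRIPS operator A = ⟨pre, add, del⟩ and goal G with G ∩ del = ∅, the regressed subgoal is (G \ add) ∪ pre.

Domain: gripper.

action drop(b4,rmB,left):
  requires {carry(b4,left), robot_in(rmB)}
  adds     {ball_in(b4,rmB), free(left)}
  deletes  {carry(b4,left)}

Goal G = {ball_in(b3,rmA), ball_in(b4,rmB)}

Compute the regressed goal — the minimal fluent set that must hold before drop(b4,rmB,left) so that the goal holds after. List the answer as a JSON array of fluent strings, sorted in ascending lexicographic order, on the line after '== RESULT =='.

Compute (G \ add) ∪ pre:
  G ∩ del = {}  (empty — regression defined)
  G \ add = {ball_in(b3,rmA), ball_in(b4,rmB)} \ {ball_in(b4,rmB), free(left)} = {ball_in(b3,rmA)}
  ∪ pre   = {ball_in(b3,rmA)} ∪ {carry(b4,left), robot_in(rmB)}
          = {ball_in(b3,rmA), carry(b4,left), robot_in(rmB)}

== RESULT ==
["ball_in(b3,rmA)", "carry(b4,left)", "robot_in(rmB)"]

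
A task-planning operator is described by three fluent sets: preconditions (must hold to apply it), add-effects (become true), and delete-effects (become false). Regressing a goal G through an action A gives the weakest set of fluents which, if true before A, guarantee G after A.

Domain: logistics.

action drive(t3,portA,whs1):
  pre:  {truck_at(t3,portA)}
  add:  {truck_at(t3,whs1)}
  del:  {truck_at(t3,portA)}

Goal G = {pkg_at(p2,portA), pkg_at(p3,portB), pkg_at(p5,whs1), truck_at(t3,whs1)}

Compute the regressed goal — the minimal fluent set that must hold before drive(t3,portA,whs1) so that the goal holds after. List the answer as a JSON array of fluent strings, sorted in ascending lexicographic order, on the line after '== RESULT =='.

Regress:
  G ∩ del = {}  (empty — regression defined)
  G \ add = {pkg_at(p2,portA), pkg_at(p3,portB), pkg_at(p5,whs1), truck_at(t3,whs1)} \ {truck_at(t3,whs1)} = {pkg_at(p2,portA), pkg_at(p3,portB), pkg_at(p5,whs1)}
  ∪ pre   = {pkg_at(p2,portA), pkg_at(p3,portB), pkg_at(p5,whs1)} ∪ {truck_at(t3,portA)}
          = {pkg_at(p2,portA), pkg_at(p3,portB), pkg_at(p5,whs1), truck_at(t3,portA)}

== RESULT ==
["pkg_at(p2,portA)", "pkg_at(p3,portB)", "pkg_at(p5,whs1)", "truck_at(t3,portA)"]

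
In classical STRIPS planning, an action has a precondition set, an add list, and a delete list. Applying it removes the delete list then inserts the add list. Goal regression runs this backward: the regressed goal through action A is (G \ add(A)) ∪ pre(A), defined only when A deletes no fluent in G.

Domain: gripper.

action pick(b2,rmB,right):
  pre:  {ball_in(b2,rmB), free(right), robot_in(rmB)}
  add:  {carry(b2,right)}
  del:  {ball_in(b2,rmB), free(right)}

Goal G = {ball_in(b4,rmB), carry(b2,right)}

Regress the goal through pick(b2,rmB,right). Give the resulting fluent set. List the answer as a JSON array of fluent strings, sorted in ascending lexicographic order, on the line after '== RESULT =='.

Compute (G \ add) ∪ pre:
  G ∩ del = {}  (empty — regression defined)
  G \ add = {ball_in(b4,rmB), carry(b2,right)} \ {carry(b2,right)} = {ball_in(b4,rmB)}
  ∪ pre   = {ball_in(b4,rmB)} ∪ {ball_in(b2,rmB), free(right), robot_in(rmB)}
          = {ball_in(b2,rmB), ball_in(b4,rmB), free(right), robot_in(rmB)}

== RESULT ==
["ball_in(b2,rmB)", "ball_in(b4,rmB)", "free(right)", "robot_in(rmB)"]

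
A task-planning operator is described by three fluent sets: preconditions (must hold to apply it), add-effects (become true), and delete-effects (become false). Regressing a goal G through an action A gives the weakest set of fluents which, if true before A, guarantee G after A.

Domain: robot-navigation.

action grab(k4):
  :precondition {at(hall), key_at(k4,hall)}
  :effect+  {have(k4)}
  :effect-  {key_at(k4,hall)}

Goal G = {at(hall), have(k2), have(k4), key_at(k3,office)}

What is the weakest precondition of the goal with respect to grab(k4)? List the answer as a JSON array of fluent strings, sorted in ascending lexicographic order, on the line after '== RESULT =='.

Compute (G \ add) ∪ pre:
  G ∩ del = {}  (empty — regression defined)
  G \ add = {at(hall), have(k2), have(k4), key_at(k3,office)} \ {have(k4)} = {at(hall), have(k2), key_at(k3,office)}
  ∪ pre   = {at(hall), have(k2), key_at(k3,office)} ∪ {at(hall), key_at(k4,hall)}
          = {at(hall), have(k2), key_at(k3,office), key_at(k4,hall)}

== RESULT ==
["at(hall)", "have(k2)", "key_at(k3,office)", "key_at(k4,hall)"]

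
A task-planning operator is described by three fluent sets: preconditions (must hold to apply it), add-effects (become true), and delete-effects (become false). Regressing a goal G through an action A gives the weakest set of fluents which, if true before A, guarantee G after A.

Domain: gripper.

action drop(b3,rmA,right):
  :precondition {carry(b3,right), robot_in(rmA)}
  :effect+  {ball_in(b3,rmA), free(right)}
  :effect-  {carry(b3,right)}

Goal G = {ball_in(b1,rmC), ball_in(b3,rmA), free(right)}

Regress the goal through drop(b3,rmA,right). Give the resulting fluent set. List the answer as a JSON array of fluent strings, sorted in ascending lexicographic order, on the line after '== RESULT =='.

Compute (G \ add) ∪ pre:
  G ∩ del = {}  (empty — regression defined)
  G \ add = {ball_in(b1,rmC), ball_in(b3,rmA), free(right)} \ {ball_in(b3,rmA), free(right)} = {ball_in(b1,rmC)}
  ∪ pre   = {ball_in(b1,rmC)} ∪ {carry(b3,right), robot_in(rmA)}
          = {ball_in(b1,rmC), carry(b3,right), robot_in(rmA)}

== RESULT ==
["ball_in(b1,rmC)", "carry(b3,right)", "robot_in(rmA)"]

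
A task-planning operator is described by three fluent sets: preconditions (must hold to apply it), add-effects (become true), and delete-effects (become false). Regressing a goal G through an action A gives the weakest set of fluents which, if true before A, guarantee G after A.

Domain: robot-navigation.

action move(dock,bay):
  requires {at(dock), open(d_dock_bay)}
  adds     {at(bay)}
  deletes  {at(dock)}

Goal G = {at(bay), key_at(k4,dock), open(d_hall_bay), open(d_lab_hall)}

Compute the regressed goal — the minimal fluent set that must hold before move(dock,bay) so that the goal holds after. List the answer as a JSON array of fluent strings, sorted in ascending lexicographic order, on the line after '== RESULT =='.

Compute (G \ add) ∪ pre:
  G ∩ del = {}  (empty — regression defined)
  G \ add = {at(bay), key_at(k4,dock), open(d_hall_bay), open(d_lab_hall)} \ {at(bay)} = {key_at(k4,dock), open(d_hall_bay), open(d_lab_hall)}
  ∪ pre   = {key_at(k4,dock), open(d_hall_bay), open(d_lab_hall)} ∪ {at(dock), open(d_dock_bay)}
          = {at(dock), key_at(k4,dock), open(d_dock_bay), open(d_hall_bay), open(d_lab_hall)}

== RESULT ==
["at(dock)", "key_at(k4,dock)", "open(d_dock_bay)", "open(d_hall_bay)", "open(d_lab_hall)"]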